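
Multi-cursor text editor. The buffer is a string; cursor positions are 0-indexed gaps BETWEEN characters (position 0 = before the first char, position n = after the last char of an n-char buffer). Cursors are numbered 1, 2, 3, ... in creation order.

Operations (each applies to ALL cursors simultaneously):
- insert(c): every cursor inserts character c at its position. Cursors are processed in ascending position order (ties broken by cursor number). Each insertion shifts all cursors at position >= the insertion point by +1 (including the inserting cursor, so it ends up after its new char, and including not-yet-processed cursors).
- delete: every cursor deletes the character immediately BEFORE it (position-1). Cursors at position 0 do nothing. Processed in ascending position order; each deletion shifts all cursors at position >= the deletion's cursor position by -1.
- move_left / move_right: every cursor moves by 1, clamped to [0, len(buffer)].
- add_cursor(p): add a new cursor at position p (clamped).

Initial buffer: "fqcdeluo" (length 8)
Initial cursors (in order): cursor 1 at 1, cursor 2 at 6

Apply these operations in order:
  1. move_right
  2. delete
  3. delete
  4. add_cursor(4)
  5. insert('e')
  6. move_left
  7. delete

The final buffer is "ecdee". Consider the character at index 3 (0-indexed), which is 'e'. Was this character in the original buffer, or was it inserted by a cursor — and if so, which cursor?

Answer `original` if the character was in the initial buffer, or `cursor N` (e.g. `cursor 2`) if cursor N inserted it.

Answer: cursor 2

Derivation:
After op 1 (move_right): buffer="fqcdeluo" (len 8), cursors c1@2 c2@7, authorship ........
After op 2 (delete): buffer="fcdelo" (len 6), cursors c1@1 c2@5, authorship ......
After op 3 (delete): buffer="cdeo" (len 4), cursors c1@0 c2@3, authorship ....
After op 4 (add_cursor(4)): buffer="cdeo" (len 4), cursors c1@0 c2@3 c3@4, authorship ....
After op 5 (insert('e')): buffer="ecdeeoe" (len 7), cursors c1@1 c2@5 c3@7, authorship 1...2.3
After op 6 (move_left): buffer="ecdeeoe" (len 7), cursors c1@0 c2@4 c3@6, authorship 1...2.3
After op 7 (delete): buffer="ecdee" (len 5), cursors c1@0 c2@3 c3@4, authorship 1..23
Authorship (.=original, N=cursor N): 1 . . 2 3
Index 3: author = 2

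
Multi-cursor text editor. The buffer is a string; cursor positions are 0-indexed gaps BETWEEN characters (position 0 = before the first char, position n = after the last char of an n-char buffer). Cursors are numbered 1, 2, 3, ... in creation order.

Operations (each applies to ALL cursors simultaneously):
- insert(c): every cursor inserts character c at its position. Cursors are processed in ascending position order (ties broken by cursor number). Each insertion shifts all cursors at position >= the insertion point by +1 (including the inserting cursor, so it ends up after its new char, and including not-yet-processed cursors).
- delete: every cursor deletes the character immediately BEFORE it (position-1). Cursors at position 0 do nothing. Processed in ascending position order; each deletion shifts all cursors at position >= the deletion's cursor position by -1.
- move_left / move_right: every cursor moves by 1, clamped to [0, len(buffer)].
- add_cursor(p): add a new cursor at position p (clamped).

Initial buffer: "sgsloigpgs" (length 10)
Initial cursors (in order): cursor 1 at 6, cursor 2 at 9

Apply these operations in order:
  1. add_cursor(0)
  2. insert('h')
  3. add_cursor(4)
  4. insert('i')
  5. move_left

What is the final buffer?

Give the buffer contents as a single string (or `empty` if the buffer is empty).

After op 1 (add_cursor(0)): buffer="sgsloigpgs" (len 10), cursors c3@0 c1@6 c2@9, authorship ..........
After op 2 (insert('h')): buffer="hsgsloihgpghs" (len 13), cursors c3@1 c1@8 c2@12, authorship 3......1...2.
After op 3 (add_cursor(4)): buffer="hsgsloihgpghs" (len 13), cursors c3@1 c4@4 c1@8 c2@12, authorship 3......1...2.
After op 4 (insert('i')): buffer="hisgsiloihigpghis" (len 17), cursors c3@2 c4@6 c1@11 c2@16, authorship 33...4...11...22.
After op 5 (move_left): buffer="hisgsiloihigpghis" (len 17), cursors c3@1 c4@5 c1@10 c2@15, authorship 33...4...11...22.

Answer: hisgsiloihigpghis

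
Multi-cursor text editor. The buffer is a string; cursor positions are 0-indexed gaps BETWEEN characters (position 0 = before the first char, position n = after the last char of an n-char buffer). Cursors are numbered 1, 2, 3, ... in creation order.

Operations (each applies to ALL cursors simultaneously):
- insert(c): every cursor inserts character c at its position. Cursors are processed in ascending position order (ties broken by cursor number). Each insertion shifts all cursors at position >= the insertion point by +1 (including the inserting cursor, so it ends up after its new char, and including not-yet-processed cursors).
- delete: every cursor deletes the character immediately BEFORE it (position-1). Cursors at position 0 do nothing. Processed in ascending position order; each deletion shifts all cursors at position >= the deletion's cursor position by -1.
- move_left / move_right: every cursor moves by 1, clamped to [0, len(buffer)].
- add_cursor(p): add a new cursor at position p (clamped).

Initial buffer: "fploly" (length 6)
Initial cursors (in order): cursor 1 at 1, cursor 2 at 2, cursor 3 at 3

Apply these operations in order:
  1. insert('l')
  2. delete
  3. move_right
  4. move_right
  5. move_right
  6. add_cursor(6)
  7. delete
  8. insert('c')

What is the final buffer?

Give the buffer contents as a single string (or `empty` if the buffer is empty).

Answer: fpcccc

Derivation:
After op 1 (insert('l')): buffer="flpllloly" (len 9), cursors c1@2 c2@4 c3@6, authorship .1.2.3...
After op 2 (delete): buffer="fploly" (len 6), cursors c1@1 c2@2 c3@3, authorship ......
After op 3 (move_right): buffer="fploly" (len 6), cursors c1@2 c2@3 c3@4, authorship ......
After op 4 (move_right): buffer="fploly" (len 6), cursors c1@3 c2@4 c3@5, authorship ......
After op 5 (move_right): buffer="fploly" (len 6), cursors c1@4 c2@5 c3@6, authorship ......
After op 6 (add_cursor(6)): buffer="fploly" (len 6), cursors c1@4 c2@5 c3@6 c4@6, authorship ......
After op 7 (delete): buffer="fp" (len 2), cursors c1@2 c2@2 c3@2 c4@2, authorship ..
After op 8 (insert('c')): buffer="fpcccc" (len 6), cursors c1@6 c2@6 c3@6 c4@6, authorship ..1234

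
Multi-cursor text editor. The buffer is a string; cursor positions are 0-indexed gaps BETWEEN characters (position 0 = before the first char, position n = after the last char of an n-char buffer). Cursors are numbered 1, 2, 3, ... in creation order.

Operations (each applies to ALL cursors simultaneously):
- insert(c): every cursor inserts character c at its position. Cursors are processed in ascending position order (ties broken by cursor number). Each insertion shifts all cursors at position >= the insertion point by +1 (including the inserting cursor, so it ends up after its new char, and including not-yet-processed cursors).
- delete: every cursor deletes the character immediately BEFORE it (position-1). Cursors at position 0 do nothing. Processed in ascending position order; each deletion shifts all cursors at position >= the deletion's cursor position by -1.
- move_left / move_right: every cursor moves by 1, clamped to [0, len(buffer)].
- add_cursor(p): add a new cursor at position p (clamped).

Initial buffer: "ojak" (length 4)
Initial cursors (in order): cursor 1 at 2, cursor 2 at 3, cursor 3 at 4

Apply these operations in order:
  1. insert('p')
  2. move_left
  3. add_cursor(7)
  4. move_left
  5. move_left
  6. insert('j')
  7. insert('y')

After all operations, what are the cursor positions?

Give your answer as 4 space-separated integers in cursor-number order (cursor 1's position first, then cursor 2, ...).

After op 1 (insert('p')): buffer="ojpapkp" (len 7), cursors c1@3 c2@5 c3@7, authorship ..1.2.3
After op 2 (move_left): buffer="ojpapkp" (len 7), cursors c1@2 c2@4 c3@6, authorship ..1.2.3
After op 3 (add_cursor(7)): buffer="ojpapkp" (len 7), cursors c1@2 c2@4 c3@6 c4@7, authorship ..1.2.3
After op 4 (move_left): buffer="ojpapkp" (len 7), cursors c1@1 c2@3 c3@5 c4@6, authorship ..1.2.3
After op 5 (move_left): buffer="ojpapkp" (len 7), cursors c1@0 c2@2 c3@4 c4@5, authorship ..1.2.3
After op 6 (insert('j')): buffer="jojjpajpjkp" (len 11), cursors c1@1 c2@4 c3@7 c4@9, authorship 1..21.324.3
After op 7 (insert('y')): buffer="jyojjypajypjykp" (len 15), cursors c1@2 c2@6 c3@10 c4@13, authorship 11..221.33244.3

Answer: 2 6 10 13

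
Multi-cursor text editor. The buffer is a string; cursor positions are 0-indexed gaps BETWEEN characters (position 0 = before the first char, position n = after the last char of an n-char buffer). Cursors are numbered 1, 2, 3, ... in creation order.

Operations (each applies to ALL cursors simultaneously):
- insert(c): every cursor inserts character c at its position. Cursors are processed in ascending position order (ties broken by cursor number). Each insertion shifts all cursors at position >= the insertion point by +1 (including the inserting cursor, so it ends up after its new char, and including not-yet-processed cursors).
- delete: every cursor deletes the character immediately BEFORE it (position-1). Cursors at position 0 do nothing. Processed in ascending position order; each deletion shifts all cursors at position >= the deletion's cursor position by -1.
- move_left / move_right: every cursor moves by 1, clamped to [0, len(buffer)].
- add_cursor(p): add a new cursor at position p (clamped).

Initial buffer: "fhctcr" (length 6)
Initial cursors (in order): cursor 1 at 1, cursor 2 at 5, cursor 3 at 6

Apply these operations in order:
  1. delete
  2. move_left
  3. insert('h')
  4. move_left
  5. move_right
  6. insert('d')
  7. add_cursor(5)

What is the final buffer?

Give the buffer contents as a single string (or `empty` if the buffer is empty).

After op 1 (delete): buffer="hct" (len 3), cursors c1@0 c2@3 c3@3, authorship ...
After op 2 (move_left): buffer="hct" (len 3), cursors c1@0 c2@2 c3@2, authorship ...
After op 3 (insert('h')): buffer="hhchht" (len 6), cursors c1@1 c2@5 c3@5, authorship 1..23.
After op 4 (move_left): buffer="hhchht" (len 6), cursors c1@0 c2@4 c3@4, authorship 1..23.
After op 5 (move_right): buffer="hhchht" (len 6), cursors c1@1 c2@5 c3@5, authorship 1..23.
After op 6 (insert('d')): buffer="hdhchhddt" (len 9), cursors c1@2 c2@8 c3@8, authorship 11..2323.
After op 7 (add_cursor(5)): buffer="hdhchhddt" (len 9), cursors c1@2 c4@5 c2@8 c3@8, authorship 11..2323.

Answer: hdhchhddt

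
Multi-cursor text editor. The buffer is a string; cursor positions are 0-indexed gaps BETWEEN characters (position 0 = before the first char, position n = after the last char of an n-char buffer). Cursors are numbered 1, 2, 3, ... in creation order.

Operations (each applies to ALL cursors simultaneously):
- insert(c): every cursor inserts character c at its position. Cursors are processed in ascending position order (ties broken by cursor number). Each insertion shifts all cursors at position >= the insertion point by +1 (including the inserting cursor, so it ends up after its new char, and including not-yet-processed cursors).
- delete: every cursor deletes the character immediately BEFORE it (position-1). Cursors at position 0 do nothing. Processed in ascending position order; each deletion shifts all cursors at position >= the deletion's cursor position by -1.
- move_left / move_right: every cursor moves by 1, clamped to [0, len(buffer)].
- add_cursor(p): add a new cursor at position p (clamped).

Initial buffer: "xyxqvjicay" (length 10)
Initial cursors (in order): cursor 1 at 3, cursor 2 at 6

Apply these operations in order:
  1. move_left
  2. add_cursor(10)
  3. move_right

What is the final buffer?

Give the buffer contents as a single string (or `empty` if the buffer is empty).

Answer: xyxqvjicay

Derivation:
After op 1 (move_left): buffer="xyxqvjicay" (len 10), cursors c1@2 c2@5, authorship ..........
After op 2 (add_cursor(10)): buffer="xyxqvjicay" (len 10), cursors c1@2 c2@5 c3@10, authorship ..........
After op 3 (move_right): buffer="xyxqvjicay" (len 10), cursors c1@3 c2@6 c3@10, authorship ..........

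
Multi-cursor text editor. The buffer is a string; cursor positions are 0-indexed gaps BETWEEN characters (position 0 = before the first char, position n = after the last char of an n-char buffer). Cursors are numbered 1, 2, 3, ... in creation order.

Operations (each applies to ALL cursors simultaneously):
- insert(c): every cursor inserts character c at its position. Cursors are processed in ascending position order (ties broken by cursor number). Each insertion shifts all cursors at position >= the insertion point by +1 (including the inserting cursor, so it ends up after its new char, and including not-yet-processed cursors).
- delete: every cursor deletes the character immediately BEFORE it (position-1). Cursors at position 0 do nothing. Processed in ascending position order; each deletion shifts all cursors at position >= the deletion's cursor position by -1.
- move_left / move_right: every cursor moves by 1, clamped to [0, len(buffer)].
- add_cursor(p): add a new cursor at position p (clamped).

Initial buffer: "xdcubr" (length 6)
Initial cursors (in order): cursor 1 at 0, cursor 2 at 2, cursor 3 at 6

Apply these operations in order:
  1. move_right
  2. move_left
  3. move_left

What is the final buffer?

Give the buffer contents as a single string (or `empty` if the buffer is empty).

Answer: xdcubr

Derivation:
After op 1 (move_right): buffer="xdcubr" (len 6), cursors c1@1 c2@3 c3@6, authorship ......
After op 2 (move_left): buffer="xdcubr" (len 6), cursors c1@0 c2@2 c3@5, authorship ......
After op 3 (move_left): buffer="xdcubr" (len 6), cursors c1@0 c2@1 c3@4, authorship ......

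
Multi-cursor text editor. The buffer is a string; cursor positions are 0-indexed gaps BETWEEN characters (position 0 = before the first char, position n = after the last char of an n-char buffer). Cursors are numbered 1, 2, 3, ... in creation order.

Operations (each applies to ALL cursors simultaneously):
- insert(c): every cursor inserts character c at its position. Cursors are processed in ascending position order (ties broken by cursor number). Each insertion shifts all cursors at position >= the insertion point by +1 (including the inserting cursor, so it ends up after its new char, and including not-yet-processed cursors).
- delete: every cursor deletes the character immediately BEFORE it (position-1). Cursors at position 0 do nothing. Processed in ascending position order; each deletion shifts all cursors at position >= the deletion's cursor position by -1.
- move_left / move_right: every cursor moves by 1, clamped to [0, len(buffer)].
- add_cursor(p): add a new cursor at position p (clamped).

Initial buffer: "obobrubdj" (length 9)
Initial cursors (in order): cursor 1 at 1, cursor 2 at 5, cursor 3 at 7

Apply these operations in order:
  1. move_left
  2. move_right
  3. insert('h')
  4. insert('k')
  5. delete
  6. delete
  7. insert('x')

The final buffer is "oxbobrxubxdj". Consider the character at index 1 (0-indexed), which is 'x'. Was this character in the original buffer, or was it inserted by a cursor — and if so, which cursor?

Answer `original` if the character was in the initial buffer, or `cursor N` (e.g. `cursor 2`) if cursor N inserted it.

After op 1 (move_left): buffer="obobrubdj" (len 9), cursors c1@0 c2@4 c3@6, authorship .........
After op 2 (move_right): buffer="obobrubdj" (len 9), cursors c1@1 c2@5 c3@7, authorship .........
After op 3 (insert('h')): buffer="ohbobrhubhdj" (len 12), cursors c1@2 c2@7 c3@10, authorship .1....2..3..
After op 4 (insert('k')): buffer="ohkbobrhkubhkdj" (len 15), cursors c1@3 c2@9 c3@13, authorship .11....22..33..
After op 5 (delete): buffer="ohbobrhubhdj" (len 12), cursors c1@2 c2@7 c3@10, authorship .1....2..3..
After op 6 (delete): buffer="obobrubdj" (len 9), cursors c1@1 c2@5 c3@7, authorship .........
After op 7 (insert('x')): buffer="oxbobrxubxdj" (len 12), cursors c1@2 c2@7 c3@10, authorship .1....2..3..
Authorship (.=original, N=cursor N): . 1 . . . . 2 . . 3 . .
Index 1: author = 1

Answer: cursor 1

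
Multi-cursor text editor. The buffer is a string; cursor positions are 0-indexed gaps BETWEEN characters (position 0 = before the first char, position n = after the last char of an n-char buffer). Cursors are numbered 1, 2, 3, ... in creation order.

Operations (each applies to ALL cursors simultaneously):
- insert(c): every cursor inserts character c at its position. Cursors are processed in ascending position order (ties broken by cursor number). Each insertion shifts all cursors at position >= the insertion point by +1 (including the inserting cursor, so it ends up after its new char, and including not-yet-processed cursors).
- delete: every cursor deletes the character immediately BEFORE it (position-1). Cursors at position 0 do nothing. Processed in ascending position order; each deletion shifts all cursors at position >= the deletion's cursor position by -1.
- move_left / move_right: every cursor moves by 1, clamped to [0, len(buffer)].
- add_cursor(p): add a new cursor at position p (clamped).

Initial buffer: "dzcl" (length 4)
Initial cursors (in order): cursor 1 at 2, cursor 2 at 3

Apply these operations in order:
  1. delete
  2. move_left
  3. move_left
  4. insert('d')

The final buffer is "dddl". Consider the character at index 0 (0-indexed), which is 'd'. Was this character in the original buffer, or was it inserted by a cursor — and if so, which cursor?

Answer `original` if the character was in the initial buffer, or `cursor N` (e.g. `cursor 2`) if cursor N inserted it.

After op 1 (delete): buffer="dl" (len 2), cursors c1@1 c2@1, authorship ..
After op 2 (move_left): buffer="dl" (len 2), cursors c1@0 c2@0, authorship ..
After op 3 (move_left): buffer="dl" (len 2), cursors c1@0 c2@0, authorship ..
After op 4 (insert('d')): buffer="dddl" (len 4), cursors c1@2 c2@2, authorship 12..
Authorship (.=original, N=cursor N): 1 2 . .
Index 0: author = 1

Answer: cursor 1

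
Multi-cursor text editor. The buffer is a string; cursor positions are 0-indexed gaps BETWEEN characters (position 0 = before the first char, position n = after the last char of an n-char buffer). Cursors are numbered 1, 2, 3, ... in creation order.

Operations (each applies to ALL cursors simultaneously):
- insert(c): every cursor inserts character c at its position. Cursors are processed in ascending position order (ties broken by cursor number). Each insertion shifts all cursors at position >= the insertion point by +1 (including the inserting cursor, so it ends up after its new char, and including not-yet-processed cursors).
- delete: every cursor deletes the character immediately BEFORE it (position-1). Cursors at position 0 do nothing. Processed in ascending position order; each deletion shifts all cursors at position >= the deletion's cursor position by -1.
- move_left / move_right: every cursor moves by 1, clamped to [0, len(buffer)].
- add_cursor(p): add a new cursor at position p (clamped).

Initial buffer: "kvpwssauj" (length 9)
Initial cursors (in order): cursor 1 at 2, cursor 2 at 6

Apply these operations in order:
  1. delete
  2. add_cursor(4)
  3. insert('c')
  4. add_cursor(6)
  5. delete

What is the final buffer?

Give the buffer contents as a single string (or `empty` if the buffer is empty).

Answer: kpwauj

Derivation:
After op 1 (delete): buffer="kpwsauj" (len 7), cursors c1@1 c2@4, authorship .......
After op 2 (add_cursor(4)): buffer="kpwsauj" (len 7), cursors c1@1 c2@4 c3@4, authorship .......
After op 3 (insert('c')): buffer="kcpwsccauj" (len 10), cursors c1@2 c2@7 c3@7, authorship .1...23...
After op 4 (add_cursor(6)): buffer="kcpwsccauj" (len 10), cursors c1@2 c4@6 c2@7 c3@7, authorship .1...23...
After op 5 (delete): buffer="kpwauj" (len 6), cursors c1@1 c2@3 c3@3 c4@3, authorship ......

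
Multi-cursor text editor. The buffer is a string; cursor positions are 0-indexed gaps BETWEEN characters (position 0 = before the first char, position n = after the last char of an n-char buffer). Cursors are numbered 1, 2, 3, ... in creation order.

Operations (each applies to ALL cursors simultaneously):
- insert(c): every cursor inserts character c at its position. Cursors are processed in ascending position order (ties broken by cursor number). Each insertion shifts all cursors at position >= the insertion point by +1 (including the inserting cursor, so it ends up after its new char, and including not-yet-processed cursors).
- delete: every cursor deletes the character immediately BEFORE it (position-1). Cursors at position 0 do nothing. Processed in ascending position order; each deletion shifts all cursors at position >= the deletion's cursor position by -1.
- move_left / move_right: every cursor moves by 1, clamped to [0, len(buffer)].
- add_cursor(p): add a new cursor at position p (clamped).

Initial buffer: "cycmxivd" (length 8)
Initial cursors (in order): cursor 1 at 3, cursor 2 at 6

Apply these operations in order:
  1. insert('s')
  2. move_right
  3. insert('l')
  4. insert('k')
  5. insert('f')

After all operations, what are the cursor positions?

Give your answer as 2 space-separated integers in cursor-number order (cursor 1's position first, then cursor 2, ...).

Answer: 8 15

Derivation:
After op 1 (insert('s')): buffer="cycsmxisvd" (len 10), cursors c1@4 c2@8, authorship ...1...2..
After op 2 (move_right): buffer="cycsmxisvd" (len 10), cursors c1@5 c2@9, authorship ...1...2..
After op 3 (insert('l')): buffer="cycsmlxisvld" (len 12), cursors c1@6 c2@11, authorship ...1.1..2.2.
After op 4 (insert('k')): buffer="cycsmlkxisvlkd" (len 14), cursors c1@7 c2@13, authorship ...1.11..2.22.
After op 5 (insert('f')): buffer="cycsmlkfxisvlkfd" (len 16), cursors c1@8 c2@15, authorship ...1.111..2.222.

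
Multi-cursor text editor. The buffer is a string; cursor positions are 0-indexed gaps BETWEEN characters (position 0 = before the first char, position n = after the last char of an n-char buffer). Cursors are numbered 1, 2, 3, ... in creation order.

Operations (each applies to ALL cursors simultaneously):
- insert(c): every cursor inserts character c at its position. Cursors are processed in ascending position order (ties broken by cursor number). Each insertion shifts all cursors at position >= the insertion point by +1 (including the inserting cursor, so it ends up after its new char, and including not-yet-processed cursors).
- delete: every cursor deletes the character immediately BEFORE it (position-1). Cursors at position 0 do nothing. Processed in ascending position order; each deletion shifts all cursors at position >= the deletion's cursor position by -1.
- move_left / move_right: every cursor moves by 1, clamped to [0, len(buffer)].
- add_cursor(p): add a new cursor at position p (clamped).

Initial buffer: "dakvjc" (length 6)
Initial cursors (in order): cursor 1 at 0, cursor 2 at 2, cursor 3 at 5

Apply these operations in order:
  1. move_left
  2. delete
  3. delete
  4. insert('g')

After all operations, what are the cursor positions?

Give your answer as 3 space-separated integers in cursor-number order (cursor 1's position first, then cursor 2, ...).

Answer: 2 2 4

Derivation:
After op 1 (move_left): buffer="dakvjc" (len 6), cursors c1@0 c2@1 c3@4, authorship ......
After op 2 (delete): buffer="akjc" (len 4), cursors c1@0 c2@0 c3@2, authorship ....
After op 3 (delete): buffer="ajc" (len 3), cursors c1@0 c2@0 c3@1, authorship ...
After op 4 (insert('g')): buffer="ggagjc" (len 6), cursors c1@2 c2@2 c3@4, authorship 12.3..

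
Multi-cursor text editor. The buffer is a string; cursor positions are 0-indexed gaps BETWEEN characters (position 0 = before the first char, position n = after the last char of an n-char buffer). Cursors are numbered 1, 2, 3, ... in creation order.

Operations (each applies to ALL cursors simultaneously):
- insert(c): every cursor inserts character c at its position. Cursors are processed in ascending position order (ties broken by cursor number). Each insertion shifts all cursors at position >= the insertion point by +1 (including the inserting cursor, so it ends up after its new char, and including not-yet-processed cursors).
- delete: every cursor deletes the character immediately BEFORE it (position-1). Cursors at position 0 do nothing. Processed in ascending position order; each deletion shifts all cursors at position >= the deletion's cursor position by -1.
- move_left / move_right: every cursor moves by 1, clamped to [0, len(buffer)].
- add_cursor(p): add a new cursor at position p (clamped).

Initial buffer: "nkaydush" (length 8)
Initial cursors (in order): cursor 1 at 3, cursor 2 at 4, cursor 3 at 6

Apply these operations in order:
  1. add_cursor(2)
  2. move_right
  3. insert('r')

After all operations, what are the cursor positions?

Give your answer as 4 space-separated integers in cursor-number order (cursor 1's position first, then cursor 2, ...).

After op 1 (add_cursor(2)): buffer="nkaydush" (len 8), cursors c4@2 c1@3 c2@4 c3@6, authorship ........
After op 2 (move_right): buffer="nkaydush" (len 8), cursors c4@3 c1@4 c2@5 c3@7, authorship ........
After op 3 (insert('r')): buffer="nkaryrdrusrh" (len 12), cursors c4@4 c1@6 c2@8 c3@11, authorship ...4.1.2..3.

Answer: 6 8 11 4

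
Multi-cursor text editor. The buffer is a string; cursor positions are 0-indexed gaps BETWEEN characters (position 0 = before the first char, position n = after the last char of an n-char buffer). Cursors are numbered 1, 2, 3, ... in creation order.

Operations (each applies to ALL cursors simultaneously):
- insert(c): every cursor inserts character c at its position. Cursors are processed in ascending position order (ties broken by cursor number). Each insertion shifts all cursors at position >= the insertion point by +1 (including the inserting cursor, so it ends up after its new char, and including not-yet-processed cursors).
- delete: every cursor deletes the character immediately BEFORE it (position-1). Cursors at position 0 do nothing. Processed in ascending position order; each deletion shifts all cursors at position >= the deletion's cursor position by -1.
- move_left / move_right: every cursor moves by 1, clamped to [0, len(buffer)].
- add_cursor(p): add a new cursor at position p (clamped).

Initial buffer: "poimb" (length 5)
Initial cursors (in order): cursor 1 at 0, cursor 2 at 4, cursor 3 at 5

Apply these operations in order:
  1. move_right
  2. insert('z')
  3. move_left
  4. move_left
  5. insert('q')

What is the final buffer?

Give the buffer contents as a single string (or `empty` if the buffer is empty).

After op 1 (move_right): buffer="poimb" (len 5), cursors c1@1 c2@5 c3@5, authorship .....
After op 2 (insert('z')): buffer="pzoimbzz" (len 8), cursors c1@2 c2@8 c3@8, authorship .1....23
After op 3 (move_left): buffer="pzoimbzz" (len 8), cursors c1@1 c2@7 c3@7, authorship .1....23
After op 4 (move_left): buffer="pzoimbzz" (len 8), cursors c1@0 c2@6 c3@6, authorship .1....23
After op 5 (insert('q')): buffer="qpzoimbqqzz" (len 11), cursors c1@1 c2@9 c3@9, authorship 1.1....2323

Answer: qpzoimbqqzz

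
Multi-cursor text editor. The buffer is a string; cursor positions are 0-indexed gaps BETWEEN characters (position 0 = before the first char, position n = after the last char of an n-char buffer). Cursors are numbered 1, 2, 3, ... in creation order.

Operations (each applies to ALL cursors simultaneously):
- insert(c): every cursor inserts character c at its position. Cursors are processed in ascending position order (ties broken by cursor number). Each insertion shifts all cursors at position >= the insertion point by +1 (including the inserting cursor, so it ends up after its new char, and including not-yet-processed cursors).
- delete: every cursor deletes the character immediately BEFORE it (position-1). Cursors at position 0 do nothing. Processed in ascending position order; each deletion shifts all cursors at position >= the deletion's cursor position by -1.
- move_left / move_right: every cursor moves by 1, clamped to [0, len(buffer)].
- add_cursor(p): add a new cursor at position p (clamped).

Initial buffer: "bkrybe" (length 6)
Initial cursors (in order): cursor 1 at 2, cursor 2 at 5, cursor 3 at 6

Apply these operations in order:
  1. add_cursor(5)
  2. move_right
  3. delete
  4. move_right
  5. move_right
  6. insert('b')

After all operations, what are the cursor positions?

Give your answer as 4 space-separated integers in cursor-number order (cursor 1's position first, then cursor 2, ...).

Answer: 6 6 6 6

Derivation:
After op 1 (add_cursor(5)): buffer="bkrybe" (len 6), cursors c1@2 c2@5 c4@5 c3@6, authorship ......
After op 2 (move_right): buffer="bkrybe" (len 6), cursors c1@3 c2@6 c3@6 c4@6, authorship ......
After op 3 (delete): buffer="bk" (len 2), cursors c1@2 c2@2 c3@2 c4@2, authorship ..
After op 4 (move_right): buffer="bk" (len 2), cursors c1@2 c2@2 c3@2 c4@2, authorship ..
After op 5 (move_right): buffer="bk" (len 2), cursors c1@2 c2@2 c3@2 c4@2, authorship ..
After op 6 (insert('b')): buffer="bkbbbb" (len 6), cursors c1@6 c2@6 c3@6 c4@6, authorship ..1234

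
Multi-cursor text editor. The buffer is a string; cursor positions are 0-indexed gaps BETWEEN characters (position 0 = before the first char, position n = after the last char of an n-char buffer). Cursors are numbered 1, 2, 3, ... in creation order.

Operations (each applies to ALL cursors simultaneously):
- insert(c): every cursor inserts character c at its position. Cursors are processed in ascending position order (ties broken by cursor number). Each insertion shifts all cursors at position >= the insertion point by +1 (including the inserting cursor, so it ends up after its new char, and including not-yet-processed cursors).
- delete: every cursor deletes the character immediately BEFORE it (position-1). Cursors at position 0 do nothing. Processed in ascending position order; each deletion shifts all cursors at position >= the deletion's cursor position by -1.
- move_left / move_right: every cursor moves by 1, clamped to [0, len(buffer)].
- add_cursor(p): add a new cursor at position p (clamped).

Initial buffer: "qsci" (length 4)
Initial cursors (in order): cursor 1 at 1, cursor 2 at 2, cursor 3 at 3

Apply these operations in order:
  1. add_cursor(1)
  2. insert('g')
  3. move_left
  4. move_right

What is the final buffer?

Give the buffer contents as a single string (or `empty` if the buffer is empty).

After op 1 (add_cursor(1)): buffer="qsci" (len 4), cursors c1@1 c4@1 c2@2 c3@3, authorship ....
After op 2 (insert('g')): buffer="qggsgcgi" (len 8), cursors c1@3 c4@3 c2@5 c3@7, authorship .14.2.3.
After op 3 (move_left): buffer="qggsgcgi" (len 8), cursors c1@2 c4@2 c2@4 c3@6, authorship .14.2.3.
After op 4 (move_right): buffer="qggsgcgi" (len 8), cursors c1@3 c4@3 c2@5 c3@7, authorship .14.2.3.

Answer: qggsgcgi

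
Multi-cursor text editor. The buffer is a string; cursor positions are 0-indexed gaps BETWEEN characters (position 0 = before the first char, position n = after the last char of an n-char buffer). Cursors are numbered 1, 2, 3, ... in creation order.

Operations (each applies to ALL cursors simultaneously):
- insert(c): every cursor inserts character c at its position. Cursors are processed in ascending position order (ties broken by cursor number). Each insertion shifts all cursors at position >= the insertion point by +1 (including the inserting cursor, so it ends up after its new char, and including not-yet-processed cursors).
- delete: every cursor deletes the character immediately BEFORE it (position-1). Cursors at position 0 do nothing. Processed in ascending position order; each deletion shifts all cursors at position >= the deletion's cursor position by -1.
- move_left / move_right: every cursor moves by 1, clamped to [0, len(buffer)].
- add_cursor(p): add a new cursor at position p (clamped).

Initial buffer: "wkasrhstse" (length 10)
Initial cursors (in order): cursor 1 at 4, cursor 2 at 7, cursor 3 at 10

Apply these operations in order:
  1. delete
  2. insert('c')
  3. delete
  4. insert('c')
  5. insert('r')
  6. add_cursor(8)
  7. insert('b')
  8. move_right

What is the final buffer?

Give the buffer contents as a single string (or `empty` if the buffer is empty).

Answer: wkacrbrhcbrbtscrb

Derivation:
After op 1 (delete): buffer="wkarhts" (len 7), cursors c1@3 c2@5 c3@7, authorship .......
After op 2 (insert('c')): buffer="wkacrhctsc" (len 10), cursors c1@4 c2@7 c3@10, authorship ...1..2..3
After op 3 (delete): buffer="wkarhts" (len 7), cursors c1@3 c2@5 c3@7, authorship .......
After op 4 (insert('c')): buffer="wkacrhctsc" (len 10), cursors c1@4 c2@7 c3@10, authorship ...1..2..3
After op 5 (insert('r')): buffer="wkacrrhcrtscr" (len 13), cursors c1@5 c2@9 c3@13, authorship ...11..22..33
After op 6 (add_cursor(8)): buffer="wkacrrhcrtscr" (len 13), cursors c1@5 c4@8 c2@9 c3@13, authorship ...11..22..33
After op 7 (insert('b')): buffer="wkacrbrhcbrbtscrb" (len 17), cursors c1@6 c4@10 c2@12 c3@17, authorship ...111..2422..333
After op 8 (move_right): buffer="wkacrbrhcbrbtscrb" (len 17), cursors c1@7 c4@11 c2@13 c3@17, authorship ...111..2422..333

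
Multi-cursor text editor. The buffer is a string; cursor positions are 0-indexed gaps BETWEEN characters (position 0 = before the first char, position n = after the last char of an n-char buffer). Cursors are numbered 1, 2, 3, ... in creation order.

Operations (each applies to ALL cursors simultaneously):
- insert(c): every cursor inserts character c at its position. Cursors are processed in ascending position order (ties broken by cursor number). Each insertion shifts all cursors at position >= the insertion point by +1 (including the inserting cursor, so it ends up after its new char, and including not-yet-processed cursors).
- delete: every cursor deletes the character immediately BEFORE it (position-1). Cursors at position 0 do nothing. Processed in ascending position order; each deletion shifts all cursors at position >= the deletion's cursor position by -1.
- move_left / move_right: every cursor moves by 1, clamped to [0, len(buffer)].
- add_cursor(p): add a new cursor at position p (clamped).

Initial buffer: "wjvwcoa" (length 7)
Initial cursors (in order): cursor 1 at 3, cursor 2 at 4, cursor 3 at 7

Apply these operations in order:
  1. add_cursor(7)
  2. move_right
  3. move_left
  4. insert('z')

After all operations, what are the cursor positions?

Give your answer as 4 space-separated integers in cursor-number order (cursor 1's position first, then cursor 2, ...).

After op 1 (add_cursor(7)): buffer="wjvwcoa" (len 7), cursors c1@3 c2@4 c3@7 c4@7, authorship .......
After op 2 (move_right): buffer="wjvwcoa" (len 7), cursors c1@4 c2@5 c3@7 c4@7, authorship .......
After op 3 (move_left): buffer="wjvwcoa" (len 7), cursors c1@3 c2@4 c3@6 c4@6, authorship .......
After op 4 (insert('z')): buffer="wjvzwzcozza" (len 11), cursors c1@4 c2@6 c3@10 c4@10, authorship ...1.2..34.

Answer: 4 6 10 10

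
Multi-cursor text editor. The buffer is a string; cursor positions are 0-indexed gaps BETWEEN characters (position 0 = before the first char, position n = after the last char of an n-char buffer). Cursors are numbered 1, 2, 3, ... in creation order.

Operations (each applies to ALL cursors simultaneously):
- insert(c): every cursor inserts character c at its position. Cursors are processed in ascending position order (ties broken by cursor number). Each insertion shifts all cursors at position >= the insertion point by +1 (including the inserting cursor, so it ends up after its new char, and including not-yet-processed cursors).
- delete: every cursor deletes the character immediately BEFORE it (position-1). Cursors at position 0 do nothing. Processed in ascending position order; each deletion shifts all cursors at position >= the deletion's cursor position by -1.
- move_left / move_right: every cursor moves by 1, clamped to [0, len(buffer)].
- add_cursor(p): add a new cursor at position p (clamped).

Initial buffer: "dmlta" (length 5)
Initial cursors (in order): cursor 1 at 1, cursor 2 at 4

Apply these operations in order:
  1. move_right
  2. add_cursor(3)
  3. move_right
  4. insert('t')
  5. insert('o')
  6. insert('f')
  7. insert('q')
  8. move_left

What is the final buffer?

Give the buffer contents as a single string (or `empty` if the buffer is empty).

Answer: dmltofqttofqatofq

Derivation:
After op 1 (move_right): buffer="dmlta" (len 5), cursors c1@2 c2@5, authorship .....
After op 2 (add_cursor(3)): buffer="dmlta" (len 5), cursors c1@2 c3@3 c2@5, authorship .....
After op 3 (move_right): buffer="dmlta" (len 5), cursors c1@3 c3@4 c2@5, authorship .....
After op 4 (insert('t')): buffer="dmltttat" (len 8), cursors c1@4 c3@6 c2@8, authorship ...1.3.2
After op 5 (insert('o')): buffer="dmltottoato" (len 11), cursors c1@5 c3@8 c2@11, authorship ...11.33.22
After op 6 (insert('f')): buffer="dmltofttofatof" (len 14), cursors c1@6 c3@10 c2@14, authorship ...111.333.222
After op 7 (insert('q')): buffer="dmltofqttofqatofq" (len 17), cursors c1@7 c3@12 c2@17, authorship ...1111.3333.2222
After op 8 (move_left): buffer="dmltofqttofqatofq" (len 17), cursors c1@6 c3@11 c2@16, authorship ...1111.3333.2222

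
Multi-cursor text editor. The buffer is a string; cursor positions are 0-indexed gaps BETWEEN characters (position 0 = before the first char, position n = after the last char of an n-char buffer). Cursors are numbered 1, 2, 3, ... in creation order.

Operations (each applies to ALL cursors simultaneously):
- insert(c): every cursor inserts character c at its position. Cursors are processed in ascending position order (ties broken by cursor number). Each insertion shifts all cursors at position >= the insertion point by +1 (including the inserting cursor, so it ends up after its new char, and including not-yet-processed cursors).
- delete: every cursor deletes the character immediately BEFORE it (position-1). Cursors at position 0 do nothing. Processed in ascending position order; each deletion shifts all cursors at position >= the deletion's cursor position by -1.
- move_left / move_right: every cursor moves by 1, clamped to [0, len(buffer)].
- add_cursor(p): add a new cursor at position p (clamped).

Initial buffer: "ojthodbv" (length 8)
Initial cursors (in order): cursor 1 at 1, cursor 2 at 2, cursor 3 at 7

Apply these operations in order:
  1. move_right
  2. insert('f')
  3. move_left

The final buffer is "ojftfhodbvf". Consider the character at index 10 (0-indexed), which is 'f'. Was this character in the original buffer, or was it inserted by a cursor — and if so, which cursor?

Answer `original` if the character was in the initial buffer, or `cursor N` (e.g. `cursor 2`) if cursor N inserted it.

After op 1 (move_right): buffer="ojthodbv" (len 8), cursors c1@2 c2@3 c3@8, authorship ........
After op 2 (insert('f')): buffer="ojftfhodbvf" (len 11), cursors c1@3 c2@5 c3@11, authorship ..1.2.....3
After op 3 (move_left): buffer="ojftfhodbvf" (len 11), cursors c1@2 c2@4 c3@10, authorship ..1.2.....3
Authorship (.=original, N=cursor N): . . 1 . 2 . . . . . 3
Index 10: author = 3

Answer: cursor 3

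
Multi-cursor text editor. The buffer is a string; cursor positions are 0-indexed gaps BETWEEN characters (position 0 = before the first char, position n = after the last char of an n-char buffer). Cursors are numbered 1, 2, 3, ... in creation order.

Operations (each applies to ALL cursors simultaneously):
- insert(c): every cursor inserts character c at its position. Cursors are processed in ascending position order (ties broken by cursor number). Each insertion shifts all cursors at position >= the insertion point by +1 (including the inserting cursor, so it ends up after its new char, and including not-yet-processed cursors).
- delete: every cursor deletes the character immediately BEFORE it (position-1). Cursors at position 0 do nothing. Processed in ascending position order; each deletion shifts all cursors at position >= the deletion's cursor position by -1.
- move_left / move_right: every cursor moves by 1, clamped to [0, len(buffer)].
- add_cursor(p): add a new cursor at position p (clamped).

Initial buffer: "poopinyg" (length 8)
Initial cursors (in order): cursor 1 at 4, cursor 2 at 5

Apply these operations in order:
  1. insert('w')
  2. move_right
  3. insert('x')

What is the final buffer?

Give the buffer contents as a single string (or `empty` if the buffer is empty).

After op 1 (insert('w')): buffer="poopwiwnyg" (len 10), cursors c1@5 c2@7, authorship ....1.2...
After op 2 (move_right): buffer="poopwiwnyg" (len 10), cursors c1@6 c2@8, authorship ....1.2...
After op 3 (insert('x')): buffer="poopwixwnxyg" (len 12), cursors c1@7 c2@10, authorship ....1.12.2..

Answer: poopwixwnxyg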